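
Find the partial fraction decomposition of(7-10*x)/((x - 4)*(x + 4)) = -47/(8*(x + 4)) - 33/(8*(x - 4))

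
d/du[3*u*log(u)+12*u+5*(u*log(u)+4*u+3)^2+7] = 10*u*log(u)^2 + 90*u*log(u) + 200*u + 33*log(u) + 165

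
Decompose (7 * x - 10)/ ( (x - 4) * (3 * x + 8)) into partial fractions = 43/(10*(3*x + 8)) + 9/(10*(x - 4))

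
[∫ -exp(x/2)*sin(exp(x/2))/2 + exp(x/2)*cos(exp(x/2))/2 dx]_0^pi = sqrt(2)*(-sin(pi/4 + 1) + sin(pi/4 + exp(pi/2)))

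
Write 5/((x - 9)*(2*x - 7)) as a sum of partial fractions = -10/(11*(2*x - 7)) + 5/(11*(x - 9))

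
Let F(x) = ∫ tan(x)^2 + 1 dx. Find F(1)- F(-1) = 2*tan(1)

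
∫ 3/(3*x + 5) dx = log(3*x + 5) + C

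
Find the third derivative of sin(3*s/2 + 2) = -27*cos(3*s/2 + 2)/8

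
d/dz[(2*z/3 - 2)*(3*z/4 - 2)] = z - 17/6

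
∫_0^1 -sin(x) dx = -1 + cos(1)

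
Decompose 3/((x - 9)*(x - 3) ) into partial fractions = -1/(2*(x - 3)) + 1/(2*(x - 9))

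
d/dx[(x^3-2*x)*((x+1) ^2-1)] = 5*x^4 + 8*x^3 - 6*x^2 - 8*x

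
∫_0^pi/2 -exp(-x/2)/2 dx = -1 + exp(-pi/4)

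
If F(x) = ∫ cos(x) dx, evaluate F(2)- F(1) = -sin(1) + sin(2)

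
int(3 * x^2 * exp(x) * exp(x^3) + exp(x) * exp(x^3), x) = exp(x*(x^2 + 1)) + C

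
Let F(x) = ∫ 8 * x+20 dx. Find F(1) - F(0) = 24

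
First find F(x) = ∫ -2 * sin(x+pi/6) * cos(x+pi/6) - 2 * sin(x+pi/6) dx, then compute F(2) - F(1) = -(cos(pi/6 + 1) + 1)^2 + (cos(pi/6 + 2) + 1)^2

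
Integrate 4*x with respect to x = 2*x^2 + C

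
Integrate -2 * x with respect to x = -x^2 + C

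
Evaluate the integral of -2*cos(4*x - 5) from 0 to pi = 0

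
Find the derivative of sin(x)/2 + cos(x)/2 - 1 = -sin(x)/2 + cos(x)/2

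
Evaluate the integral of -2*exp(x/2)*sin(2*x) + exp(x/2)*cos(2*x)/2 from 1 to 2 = E*cos(4) - exp(1/2)*cos(2)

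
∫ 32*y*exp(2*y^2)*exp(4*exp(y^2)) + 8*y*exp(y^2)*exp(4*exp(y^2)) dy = 4*exp(y^2 + 4*exp(y^2)) + C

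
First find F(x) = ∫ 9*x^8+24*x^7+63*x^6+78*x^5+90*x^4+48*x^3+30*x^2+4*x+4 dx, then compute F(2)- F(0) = 4128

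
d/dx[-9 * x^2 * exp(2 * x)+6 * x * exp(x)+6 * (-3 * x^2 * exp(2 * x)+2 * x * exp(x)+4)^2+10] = 216*x^4*exp(4*x) + 216*x^3*exp(4*x) - 216*x^3*exp(3*x) - 216*x^2*exp(3*x) - 258*x^2*exp(2*x) - 258*x*exp(2*x) + 102*x*exp(x) + 102*exp(x)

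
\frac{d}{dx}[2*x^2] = 4*x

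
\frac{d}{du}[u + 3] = 1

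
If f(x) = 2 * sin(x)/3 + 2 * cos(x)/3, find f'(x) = -2*sin(x)/3 + 2*cos(x)/3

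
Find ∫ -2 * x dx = -x^2 + C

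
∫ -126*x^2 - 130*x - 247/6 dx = -42*x^3 - 65*x^2 - 247*x/6 + C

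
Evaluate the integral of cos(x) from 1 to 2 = -sin(1) + sin(2)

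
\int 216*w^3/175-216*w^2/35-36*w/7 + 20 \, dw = 54*w^4/175 - 72*w^3/35 - 18*w^2/7 + 20*w + C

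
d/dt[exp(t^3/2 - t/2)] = 3*t^2*exp(t^3/2 - t/2)/2 - exp(t^3/2 - t/2)/2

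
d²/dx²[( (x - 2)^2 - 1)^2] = 12*x^2 - 48*x + 44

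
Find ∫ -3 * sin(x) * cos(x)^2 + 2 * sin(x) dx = (cos(x)^2 - 2)*cos(x) + C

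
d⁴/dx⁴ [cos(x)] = cos(x)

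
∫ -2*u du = -u^2 + C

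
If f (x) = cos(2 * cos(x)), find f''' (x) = -8*sin(x)^3*sin(2*cos(x)) - 2*sin(x)*sin(2*cos(x)) - 12*sin(x)*cos(x)*cos(2*cos(x))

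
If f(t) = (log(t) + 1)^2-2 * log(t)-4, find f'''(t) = (4*log(t) - 6)/t^3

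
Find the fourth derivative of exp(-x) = exp(-x)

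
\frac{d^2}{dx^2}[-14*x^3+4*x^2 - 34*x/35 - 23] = 8 - 84*x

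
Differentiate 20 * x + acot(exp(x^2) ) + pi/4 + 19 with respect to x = (-2*x*exp(x^2) + 20*exp(2*x^2) + 20)/(exp(2*x^2) + 1)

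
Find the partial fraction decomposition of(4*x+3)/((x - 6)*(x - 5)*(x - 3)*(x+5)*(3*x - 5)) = -783/(10400*(3*x - 5)) - 17/(17600*(x + 5)) + 5/(64*(x - 3)) - 23/(200*(x - 5)) + 9/(143*(x - 6))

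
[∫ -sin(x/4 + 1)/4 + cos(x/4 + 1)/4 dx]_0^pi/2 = -sin(1) - cos(1) + cos(pi/8 + 1) + sin(pi/8 + 1)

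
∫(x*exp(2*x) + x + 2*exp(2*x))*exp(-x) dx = 2*(x + 1)*sinh(x) + C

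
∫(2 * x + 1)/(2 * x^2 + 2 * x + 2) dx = log(2*x^2 + 2*x + 2)/2 + C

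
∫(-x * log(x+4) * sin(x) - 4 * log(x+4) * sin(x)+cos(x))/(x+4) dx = log(x + 4)*cos(x) + C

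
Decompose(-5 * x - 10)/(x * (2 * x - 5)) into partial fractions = -9/(2*x - 5) + 2/x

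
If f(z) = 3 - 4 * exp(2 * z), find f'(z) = -8*exp(2*z)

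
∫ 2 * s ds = s^2 + C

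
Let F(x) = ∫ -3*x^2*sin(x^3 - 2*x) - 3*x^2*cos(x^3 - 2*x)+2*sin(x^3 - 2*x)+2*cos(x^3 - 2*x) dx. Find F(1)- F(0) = -1 + cos(1) + sin(1)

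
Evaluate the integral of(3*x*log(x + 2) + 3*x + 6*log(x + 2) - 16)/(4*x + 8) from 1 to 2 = -5*log(2) + 13*log(3)/4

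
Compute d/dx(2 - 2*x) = -2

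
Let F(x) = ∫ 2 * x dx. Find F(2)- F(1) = 3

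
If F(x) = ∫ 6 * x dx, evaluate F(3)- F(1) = 24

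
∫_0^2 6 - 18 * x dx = -24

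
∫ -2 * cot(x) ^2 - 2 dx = 2*cot(x) + C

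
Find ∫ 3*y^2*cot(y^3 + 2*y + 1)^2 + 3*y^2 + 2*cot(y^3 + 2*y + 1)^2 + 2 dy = -cot(y^3 + 2*y + 1) + C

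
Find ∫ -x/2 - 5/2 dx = -x^2/4 - 5*x/2 + C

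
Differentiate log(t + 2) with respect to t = 1/(t + 2)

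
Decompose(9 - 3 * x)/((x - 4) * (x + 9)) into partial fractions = -36/(13*(x + 9)) - 3/(13*(x - 4))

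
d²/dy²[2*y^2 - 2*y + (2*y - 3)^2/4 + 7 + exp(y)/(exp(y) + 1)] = (6*exp(3*y) + 17*exp(2*y) + 19*exp(y) + 6)/(exp(3*y) + 3*exp(2*y) + 3*exp(y) + 1)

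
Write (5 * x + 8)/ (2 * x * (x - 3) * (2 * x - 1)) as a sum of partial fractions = -21/(5*(2*x - 1)) + 23/(30*(x - 3)) + 4/(3*x)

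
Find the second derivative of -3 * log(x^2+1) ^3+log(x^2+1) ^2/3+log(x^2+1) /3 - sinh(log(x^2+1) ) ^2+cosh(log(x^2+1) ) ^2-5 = (54*x^2*log(x^2 + 1)^2 - 220*x^2*log(x^2 + 1) + 6*x^2 - 54*log(x^2 + 1)^2 + 4*log(x^2 + 1) + 2)/(3*x^4 + 6*x^2 + 3)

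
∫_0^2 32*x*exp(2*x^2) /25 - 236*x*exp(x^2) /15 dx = -3184/75 + 2*exp(4)/15 + 2*(-5 + 2*exp(4)/5)^2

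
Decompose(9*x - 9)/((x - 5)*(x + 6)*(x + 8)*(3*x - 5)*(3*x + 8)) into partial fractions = -891/(47840*(3*x + 8)) - 81/(43355*(3*x - 5)) - 81/(12064*(x + 8)) + 63/(5060*(x + 6)) + 18/(16445*(x - 5))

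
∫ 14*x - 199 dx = 7*x^2 - 199*x + C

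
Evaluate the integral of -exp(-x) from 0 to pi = -1 + exp(-pi)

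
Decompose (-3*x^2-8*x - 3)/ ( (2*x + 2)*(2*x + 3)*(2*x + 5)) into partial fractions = -7/(24*(2*x + 5)) - 9/(8*(2*x + 3)) + 1/(3*(x + 1))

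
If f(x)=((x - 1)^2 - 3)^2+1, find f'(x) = 4*x^3 - 12*x^2 + 8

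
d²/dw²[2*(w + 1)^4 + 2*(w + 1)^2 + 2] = 24*w^2 + 48*w + 28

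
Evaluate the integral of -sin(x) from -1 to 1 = 0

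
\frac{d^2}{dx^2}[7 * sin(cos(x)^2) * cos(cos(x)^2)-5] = 14*(1 - cos(2*x))^2*sin(cos(2*x) + 1) - 28*sin(cos(2*x) + 1) + 14*sin(-2*x + cos(2*x) + 1) + 14*sin(2*x + cos(2*x) + 1) - 7*cos(-2*x + cos(2*x) + 1) - 7*cos(2*x + cos(2*x) + 1)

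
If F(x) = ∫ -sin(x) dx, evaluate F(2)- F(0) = -1 + cos(2)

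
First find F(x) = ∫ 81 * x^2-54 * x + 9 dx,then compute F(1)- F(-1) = 72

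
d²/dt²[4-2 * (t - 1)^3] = 12 - 12*t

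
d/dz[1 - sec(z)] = -tan(z)*sec(z)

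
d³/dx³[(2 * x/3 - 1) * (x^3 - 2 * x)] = 16*x - 6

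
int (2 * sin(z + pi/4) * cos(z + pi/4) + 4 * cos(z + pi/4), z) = (sin(z + pi/4) + 2)^2 + C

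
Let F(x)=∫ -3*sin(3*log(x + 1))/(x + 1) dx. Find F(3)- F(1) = cos(6*log(2)) - cos(3*log(2))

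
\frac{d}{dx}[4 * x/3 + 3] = 4/3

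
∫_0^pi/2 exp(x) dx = -1 + exp(pi/2)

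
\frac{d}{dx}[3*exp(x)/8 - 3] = 3*exp(x)/8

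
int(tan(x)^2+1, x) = tan(x) + C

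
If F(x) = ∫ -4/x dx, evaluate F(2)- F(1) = -4*log(2)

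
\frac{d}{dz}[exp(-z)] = -exp(-z)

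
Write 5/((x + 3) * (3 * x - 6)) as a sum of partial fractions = -1/(3*(x + 3)) + 1/(3*(x - 2))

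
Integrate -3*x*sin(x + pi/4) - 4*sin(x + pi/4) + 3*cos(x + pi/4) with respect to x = (3*x + 4)*cos(x + pi/4) + C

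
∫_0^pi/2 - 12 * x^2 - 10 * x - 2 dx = (-3 + 2*pi)*(-pi - pi^2/4 - 2) - 6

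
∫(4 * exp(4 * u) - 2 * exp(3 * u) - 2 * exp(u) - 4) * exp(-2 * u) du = 8*sinh(u)^2 - 4*sinh(u) + C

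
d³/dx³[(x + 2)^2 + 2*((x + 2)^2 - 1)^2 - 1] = 48*x + 96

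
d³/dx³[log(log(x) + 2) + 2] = (2*log(x)^2 + 11*log(x) + 16)/(x^3*log(x)^3 + 6*x^3*log(x)^2 + 12*x^3*log(x) + 8*x^3)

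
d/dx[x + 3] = 1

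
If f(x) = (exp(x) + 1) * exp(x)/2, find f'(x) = exp(2*x) + exp(x)/2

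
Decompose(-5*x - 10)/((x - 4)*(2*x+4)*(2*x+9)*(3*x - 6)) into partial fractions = -10/(663*(2*x + 9)) + 5/(156*(x - 2)) - 5/(204*(x - 4))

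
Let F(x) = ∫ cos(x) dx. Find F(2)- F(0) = sin(2)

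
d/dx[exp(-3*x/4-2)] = -3*exp(-3*x/4 - 2)/4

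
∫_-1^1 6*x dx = 0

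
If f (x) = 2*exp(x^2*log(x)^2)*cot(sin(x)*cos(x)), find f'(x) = 2*(2*x*log(x)^2/tan(sin(2*x)/2) + 2*x*log(x)/tan(sin(2*x)/2) - cos(2*x)/sin(sin(2*x)/2)^2)*exp(x^2*log(x)^2)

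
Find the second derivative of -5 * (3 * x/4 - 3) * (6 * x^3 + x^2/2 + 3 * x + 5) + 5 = -270*x^2 + 2115*x/4 - 15/2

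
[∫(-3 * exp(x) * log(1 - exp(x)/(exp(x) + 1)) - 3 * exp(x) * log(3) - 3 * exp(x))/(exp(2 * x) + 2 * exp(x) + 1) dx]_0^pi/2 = -3*log(3/2)/2 + (-3*exp(pi/2)/(1 + exp(pi/2)) + 3)*log(-3*exp(pi/2)/(1 + exp(pi/2)) + 3)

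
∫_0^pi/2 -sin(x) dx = -1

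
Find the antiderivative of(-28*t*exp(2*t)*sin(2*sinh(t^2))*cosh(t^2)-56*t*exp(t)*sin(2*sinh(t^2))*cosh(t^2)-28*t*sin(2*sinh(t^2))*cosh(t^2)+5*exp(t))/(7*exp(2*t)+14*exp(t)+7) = ((7*exp(t) + 7)*(cos(2*sinh(t^2)) + 6) + 5*exp(t))/(7*(exp(t) + 1)) + C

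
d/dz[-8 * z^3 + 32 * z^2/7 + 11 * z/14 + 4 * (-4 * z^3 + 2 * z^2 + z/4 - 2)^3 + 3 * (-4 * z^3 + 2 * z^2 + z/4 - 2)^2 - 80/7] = -2304*z^8 + 3072*z^7 - 1008*z^6 - 2112*z^5 + 1725*z^4 - 162*z^3 - 8301*z^2/16 + 8429*z/56 + 137/14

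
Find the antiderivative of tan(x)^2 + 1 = tan(x) + C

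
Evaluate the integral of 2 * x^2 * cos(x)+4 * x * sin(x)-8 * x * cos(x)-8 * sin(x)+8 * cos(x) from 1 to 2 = -2*sin(1)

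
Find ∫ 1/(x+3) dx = log(x/3 + 1) + C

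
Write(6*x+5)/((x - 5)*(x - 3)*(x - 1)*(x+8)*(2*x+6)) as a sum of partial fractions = -43/(12870*(x + 8)) + 13/(1920*(x + 3)) + 11/(576*(x - 1)) - 23/(528*(x - 3)) + 35/(1664*(x - 5))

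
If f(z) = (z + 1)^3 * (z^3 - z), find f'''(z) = 120*z^3 + 180*z^2 + 48*z - 12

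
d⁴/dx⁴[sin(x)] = sin(x)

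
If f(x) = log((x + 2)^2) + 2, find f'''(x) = 4/(x^3 + 6*x^2 + 12*x + 8)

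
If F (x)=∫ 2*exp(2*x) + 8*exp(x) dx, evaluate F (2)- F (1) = -(E + 4)^2 + (4 + exp(2))^2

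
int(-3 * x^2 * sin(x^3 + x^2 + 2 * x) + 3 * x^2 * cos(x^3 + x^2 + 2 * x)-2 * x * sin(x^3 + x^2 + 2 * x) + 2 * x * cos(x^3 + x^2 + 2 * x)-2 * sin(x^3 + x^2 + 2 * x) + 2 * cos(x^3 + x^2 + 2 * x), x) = sin(x*(x^2 + x + 2)) + cos(x*(x^2 + x + 2)) + C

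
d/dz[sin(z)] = cos(z)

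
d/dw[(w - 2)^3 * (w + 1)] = 4*w^3 - 15*w^2 + 12*w + 4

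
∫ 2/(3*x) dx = 2*log(x)/3 + C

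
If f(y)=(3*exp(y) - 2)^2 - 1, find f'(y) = 18*exp(2*y) - 12*exp(y)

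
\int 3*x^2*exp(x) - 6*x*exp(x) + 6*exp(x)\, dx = 3*((x - 2)^2 + 2)*exp(x) + C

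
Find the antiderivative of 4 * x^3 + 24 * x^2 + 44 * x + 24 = x^4 + 8*x^3 + 22*x^2 + 24*x + C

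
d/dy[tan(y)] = cos(y)^(-2)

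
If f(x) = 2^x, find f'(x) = 2^x*log(2)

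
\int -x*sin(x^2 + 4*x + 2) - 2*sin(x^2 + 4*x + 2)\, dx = cos((x + 2)^2 - 2)/2 + C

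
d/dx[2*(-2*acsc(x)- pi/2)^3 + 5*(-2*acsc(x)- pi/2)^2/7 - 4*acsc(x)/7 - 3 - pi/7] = (336*acsc(x)^2 - 40*acsc(x) + 168*pi*acsc(x) - 10*pi + 4 + 21*pi^2)/(7*x^2*sqrt(1 - 1/x^2))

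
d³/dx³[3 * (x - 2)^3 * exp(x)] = 3*x^3*exp(x) + 9*x^2*exp(x) - 18*x*exp(x) - 6*exp(x)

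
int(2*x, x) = x^2 + C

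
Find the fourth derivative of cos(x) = cos(x)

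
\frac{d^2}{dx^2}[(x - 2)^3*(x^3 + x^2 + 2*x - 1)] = 30*x^4 - 100*x^3 + 96*x^2 - 54*x + 44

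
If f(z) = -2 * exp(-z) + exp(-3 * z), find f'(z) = (2*exp(2*z) - 3)*exp(-3*z)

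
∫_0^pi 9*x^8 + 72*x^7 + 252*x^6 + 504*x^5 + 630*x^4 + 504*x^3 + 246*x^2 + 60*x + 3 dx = -2*(1 + pi)^3 + 1 + (1 + pi)^9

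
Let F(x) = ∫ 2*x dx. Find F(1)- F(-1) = 0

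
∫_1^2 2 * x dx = 3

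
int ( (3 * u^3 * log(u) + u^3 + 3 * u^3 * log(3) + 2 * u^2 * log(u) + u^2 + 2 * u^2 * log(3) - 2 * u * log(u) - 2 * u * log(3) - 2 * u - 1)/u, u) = (u^3 + u^2 - 2*u - 1)*log(3*u) + C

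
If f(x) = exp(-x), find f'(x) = -exp(-x)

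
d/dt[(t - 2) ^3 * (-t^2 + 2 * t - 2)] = -5*t^4 + 32*t^3 - 78*t^2 + 88*t - 40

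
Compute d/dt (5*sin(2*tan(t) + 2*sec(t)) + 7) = 10*cos(2*tan(t) + 2*sec(t))*tan(t)^2 + 10*cos(2*tan(t) + 2*sec(t))*tan(t)*sec(t) + 10*cos(2*tan(t) + 2*sec(t))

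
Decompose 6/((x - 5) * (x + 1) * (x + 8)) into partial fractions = 6/(91*(x + 8)) - 1/(7*(x + 1)) + 1/(13*(x - 5))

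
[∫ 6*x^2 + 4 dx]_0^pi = 4*pi + 2*pi^3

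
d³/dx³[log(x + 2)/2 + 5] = 1/(x^3 + 6*x^2 + 12*x + 8)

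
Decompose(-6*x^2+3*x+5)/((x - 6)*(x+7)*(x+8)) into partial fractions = -403/(14*(x + 8)) + 310/(13*(x + 7)) - 193/(182*(x - 6))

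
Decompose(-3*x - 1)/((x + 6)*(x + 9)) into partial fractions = -26/(3*(x + 9)) + 17/(3*(x + 6))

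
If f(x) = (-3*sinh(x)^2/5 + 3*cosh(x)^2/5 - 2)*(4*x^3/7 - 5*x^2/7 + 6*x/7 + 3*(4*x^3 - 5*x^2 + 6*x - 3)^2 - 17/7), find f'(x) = -2016*x^5/5 + 840*x^4 - 6132*x^3/5 + 1056*x^2 - 2762*x/5 + 150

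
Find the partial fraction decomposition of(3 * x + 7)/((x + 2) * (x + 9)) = 20/(7*(x + 9)) + 1/(7*(x + 2))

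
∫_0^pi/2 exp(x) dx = -1 + exp(pi/2)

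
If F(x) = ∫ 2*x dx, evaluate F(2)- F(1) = 3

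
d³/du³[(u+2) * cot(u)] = -6*u*cot(u)^4 - 8*u*cot(u)^2 - 2*u - 12*cot(u)^4 + 6*cot(u)^3 - 16*cot(u)^2 + 6*cot(u) - 4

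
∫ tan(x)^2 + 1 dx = tan(x) + C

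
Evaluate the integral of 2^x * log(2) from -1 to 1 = 3/2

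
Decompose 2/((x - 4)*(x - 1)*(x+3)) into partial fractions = 1/(14*(x + 3)) - 1/(6*(x - 1)) + 2/(21*(x - 4))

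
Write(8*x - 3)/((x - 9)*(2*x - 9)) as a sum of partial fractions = -22/(3*(2*x - 9)) + 23/(3*(x - 9))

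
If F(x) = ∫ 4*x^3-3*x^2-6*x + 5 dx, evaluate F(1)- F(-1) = 8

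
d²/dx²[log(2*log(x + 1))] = (-log(x + 1) - 1)/(x^2*log(x + 1)^2 + 2*x*log(x + 1)^2 + log(x + 1)^2)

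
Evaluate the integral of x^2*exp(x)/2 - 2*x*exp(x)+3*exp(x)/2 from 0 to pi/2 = -9/2 + (-3 + pi/2)^2*exp(pi/2)/2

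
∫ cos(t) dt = sin(t) + C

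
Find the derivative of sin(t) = cos(t)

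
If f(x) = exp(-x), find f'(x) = -exp(-x)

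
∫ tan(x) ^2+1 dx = tan(x) + C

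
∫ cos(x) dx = sin(x) + C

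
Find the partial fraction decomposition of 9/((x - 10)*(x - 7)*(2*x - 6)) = 9/(56*(x - 3)) - 3/(8*(x - 7)) + 3/(14*(x - 10))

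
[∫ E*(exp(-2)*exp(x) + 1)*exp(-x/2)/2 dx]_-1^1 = -exp(1/2) - exp(-3/2) + exp(-1/2) + exp(3/2)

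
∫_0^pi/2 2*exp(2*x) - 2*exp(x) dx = (-1 + exp(pi/2))^2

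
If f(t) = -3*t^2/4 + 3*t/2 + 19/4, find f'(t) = 3/2 - 3*t/2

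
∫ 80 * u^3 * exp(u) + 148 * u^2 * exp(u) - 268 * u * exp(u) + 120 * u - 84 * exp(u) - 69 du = (4*u - 7)*(5*u + 3)*(4*u*exp(u) + 3) + C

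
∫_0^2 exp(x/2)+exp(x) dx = -4 + (1 + E)^2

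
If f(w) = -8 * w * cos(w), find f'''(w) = -8*w*sin(w) + 24*cos(w)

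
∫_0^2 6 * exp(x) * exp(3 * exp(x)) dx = -2*exp(3) + 2*exp(3*exp(2))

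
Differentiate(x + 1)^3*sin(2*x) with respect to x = (x + 1)^2*(2*x*cos(2*x) + 3*sin(2*x) + 2*cos(2*x))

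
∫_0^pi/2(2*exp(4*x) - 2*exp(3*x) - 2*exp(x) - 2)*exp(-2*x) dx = -1 + (-1 - exp(-pi/2) + exp(pi/2))^2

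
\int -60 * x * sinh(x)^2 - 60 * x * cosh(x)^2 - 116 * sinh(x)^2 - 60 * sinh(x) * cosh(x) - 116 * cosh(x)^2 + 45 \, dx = -(15*x + 29)*(2*sinh(2*x) - 3) + C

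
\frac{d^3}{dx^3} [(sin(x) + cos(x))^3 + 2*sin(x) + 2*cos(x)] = -sqrt(2)*(27*sin(3*x + pi/4) + 7*cos(x + pi/4))/2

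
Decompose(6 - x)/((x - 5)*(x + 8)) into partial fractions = -14/(13*(x + 8)) + 1/(13*(x - 5))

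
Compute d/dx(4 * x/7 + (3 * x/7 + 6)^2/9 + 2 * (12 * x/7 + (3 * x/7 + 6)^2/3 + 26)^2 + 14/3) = 72*x^3/2401 + 864*x^2/343 + 3218*x/49 + 3656/7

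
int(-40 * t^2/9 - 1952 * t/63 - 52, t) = -40*t^3/27 - 976*t^2/63 - 52*t + C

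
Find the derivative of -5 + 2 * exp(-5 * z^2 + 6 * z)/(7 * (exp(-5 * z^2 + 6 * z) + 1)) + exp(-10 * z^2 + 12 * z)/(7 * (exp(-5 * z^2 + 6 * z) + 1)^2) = (-40*z*exp(-10*z^2 + 12*z) - 20*z*exp(-5*z^2 + 6*z) + 24*exp(-10*z^2 + 12*z) + 12*exp(-5*z^2 + 6*z))/(7*exp(18*z)*exp(-15*z^2) + 21*exp(12*z)*exp(-10*z^2) + 21*exp(6*z)*exp(-5*z^2) + 7)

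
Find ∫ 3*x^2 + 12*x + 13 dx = x^3 + 6*x^2 + 13*x + C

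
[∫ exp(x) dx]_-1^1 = E - exp(-1)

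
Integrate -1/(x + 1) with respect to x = -log(x + 1) + C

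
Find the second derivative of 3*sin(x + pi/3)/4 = -3*sin(x + pi/3)/4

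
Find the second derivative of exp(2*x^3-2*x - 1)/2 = (18*x^4 - 12*x^2 + 6*x + 2)*exp(2*x^3 - 2*x - 1)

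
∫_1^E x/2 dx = -1/4 + exp(2)/4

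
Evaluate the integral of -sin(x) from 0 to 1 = -1 + cos(1)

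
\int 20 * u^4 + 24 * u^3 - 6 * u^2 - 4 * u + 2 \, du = 4*u^5 + 6*u^4 - 2*u^3 - 2*u^2 + 2*u + C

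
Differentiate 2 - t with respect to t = -1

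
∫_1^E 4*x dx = -2 + 2*exp(2)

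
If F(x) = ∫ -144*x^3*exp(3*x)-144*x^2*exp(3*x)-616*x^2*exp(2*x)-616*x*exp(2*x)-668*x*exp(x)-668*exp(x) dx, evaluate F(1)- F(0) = 6*(-2*E - 4)^3 - 5*(-2*E - 4)^2 - 12*E + 464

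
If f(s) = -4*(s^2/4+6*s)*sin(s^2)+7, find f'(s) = -2*s^3*cos(s^2) - 48*s^2*cos(s^2) - 2*s*sin(s^2) - 24*sin(s^2)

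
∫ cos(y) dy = sin(y) + C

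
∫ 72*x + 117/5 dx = 36*x^2 + 117*x/5 + C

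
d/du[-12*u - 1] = -12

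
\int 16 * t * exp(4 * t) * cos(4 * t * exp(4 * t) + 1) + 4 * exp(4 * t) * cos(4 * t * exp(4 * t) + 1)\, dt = sin(4*t*exp(4*t) + 1) + C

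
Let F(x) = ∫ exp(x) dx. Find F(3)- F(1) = -E + exp(3)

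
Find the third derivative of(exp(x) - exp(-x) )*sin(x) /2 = sqrt(2)*(exp(2*x)*cos(x + pi/4) - sin(x + pi/4))*exp(-x)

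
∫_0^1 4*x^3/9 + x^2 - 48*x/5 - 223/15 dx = -173/9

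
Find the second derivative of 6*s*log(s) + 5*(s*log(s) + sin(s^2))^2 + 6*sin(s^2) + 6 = (-40*s^4*log(s)*sin(s^2) - 24*s^3*sin(s^2) + 40*s^3*cos(2*s^2) + 60*s^2*log(s)*cos(s^2) + 40*s^2*cos(s^2) + 10*s*log(s)^2 + 30*s*log(s) + 10*s*sin(2*s^2) + 12*s*cos(s^2) + 10*s + 10*sin(s^2) + 6)/s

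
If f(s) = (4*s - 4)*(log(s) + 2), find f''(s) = (4*s + 4)/s^2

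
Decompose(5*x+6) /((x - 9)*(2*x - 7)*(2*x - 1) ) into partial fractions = 1/(6*(2*x - 1)) - 47/(66*(2*x - 7)) + 3/(11*(x - 9))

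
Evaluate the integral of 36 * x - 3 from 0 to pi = -3*pi + 18*pi^2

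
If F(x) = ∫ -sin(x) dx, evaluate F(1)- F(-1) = 0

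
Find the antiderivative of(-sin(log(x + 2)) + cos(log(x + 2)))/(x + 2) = sqrt(2)*sin(log(x + 2) + pi/4) + C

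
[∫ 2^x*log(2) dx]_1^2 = 2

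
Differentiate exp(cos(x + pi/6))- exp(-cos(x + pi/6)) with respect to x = -(exp(sqrt(3)*cos(x))*exp(-sin(x)) + 1)*exp(-cos(x + pi/6))*sin(x + pi/6)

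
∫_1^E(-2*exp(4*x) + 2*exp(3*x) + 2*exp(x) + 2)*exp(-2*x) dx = -(-exp(-E) + exp(E))^2 - 2*E - 2*exp(-E) + 2*exp(-1) + (E - exp(-1))^2 + 2*exp(E)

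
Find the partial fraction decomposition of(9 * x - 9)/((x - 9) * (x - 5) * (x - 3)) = 3/(2*(x - 3)) - 9/(2*(x - 5)) + 3/(x - 9)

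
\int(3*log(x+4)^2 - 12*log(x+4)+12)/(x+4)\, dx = (log(x + 4) - 2)^3 + C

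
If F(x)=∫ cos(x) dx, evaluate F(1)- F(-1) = 2*sin(1)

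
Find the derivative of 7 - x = -1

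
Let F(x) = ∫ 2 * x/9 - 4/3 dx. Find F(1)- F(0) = -11/9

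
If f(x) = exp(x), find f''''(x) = exp(x)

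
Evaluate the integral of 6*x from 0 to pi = 3*pi^2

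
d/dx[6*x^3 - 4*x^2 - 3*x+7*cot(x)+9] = 18*x^2 - 8*x - 7*cot(x)^2 - 10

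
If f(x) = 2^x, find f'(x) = 2^x*log(2)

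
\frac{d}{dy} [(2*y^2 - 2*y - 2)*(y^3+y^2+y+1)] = 10*y^4 - 6*y^2 - 4*y - 4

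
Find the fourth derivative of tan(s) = 24*tan(s)^5 + 40*tan(s)^3 + 16*tan(s)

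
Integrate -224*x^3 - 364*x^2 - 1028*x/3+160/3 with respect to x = -56*x^4 - 364*x^3/3 - 514*x^2/3 + 160*x/3 + C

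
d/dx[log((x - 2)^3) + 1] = 3/(x - 2)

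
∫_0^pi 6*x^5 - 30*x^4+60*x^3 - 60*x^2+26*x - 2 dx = -2*(-1 + pi)^2 + 1 + (-1 + pi)^6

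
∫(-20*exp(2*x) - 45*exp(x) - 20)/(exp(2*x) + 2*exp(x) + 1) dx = (-4*(5*x + 7)*(exp(x) + 1) - 5*exp(x))/(exp(x) + 1) + C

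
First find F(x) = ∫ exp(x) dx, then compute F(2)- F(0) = -1 + exp(2)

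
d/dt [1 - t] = -1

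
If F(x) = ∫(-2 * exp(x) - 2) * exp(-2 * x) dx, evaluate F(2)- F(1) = -(exp(-1) + 1)^2 + (exp(-2) + 1)^2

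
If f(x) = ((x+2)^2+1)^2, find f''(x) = 12*x^2 + 48*x + 52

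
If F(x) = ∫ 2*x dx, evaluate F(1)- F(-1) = 0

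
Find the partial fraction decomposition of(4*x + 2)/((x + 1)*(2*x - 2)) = 1/(2*(x + 1)) + 3/(2*(x - 1))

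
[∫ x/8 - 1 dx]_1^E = -49/16 + (-2 + E/4)^2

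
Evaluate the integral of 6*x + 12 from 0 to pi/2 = -12 + 3*(pi/2 + 2)^2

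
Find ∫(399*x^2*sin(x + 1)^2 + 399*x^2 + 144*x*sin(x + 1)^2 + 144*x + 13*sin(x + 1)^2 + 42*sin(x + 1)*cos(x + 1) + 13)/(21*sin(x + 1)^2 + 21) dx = 19*x^3/3 + 24*x^2/7 + 13*x/21 + log(sin(x + 1)^2 + 1) + C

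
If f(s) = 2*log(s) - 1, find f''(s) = -2/s^2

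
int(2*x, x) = x^2 + C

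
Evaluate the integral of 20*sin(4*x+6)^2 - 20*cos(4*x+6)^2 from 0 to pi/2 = 0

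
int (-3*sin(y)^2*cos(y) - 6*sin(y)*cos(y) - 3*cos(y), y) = -(sin(y) + 1)^3 + C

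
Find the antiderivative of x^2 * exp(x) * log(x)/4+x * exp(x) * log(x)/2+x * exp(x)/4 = x^2*exp(x)*log(x)/4 + C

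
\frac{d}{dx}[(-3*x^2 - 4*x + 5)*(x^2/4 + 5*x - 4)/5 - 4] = -3*x^3/5 - 48*x^2/5 - 27*x/10 + 41/5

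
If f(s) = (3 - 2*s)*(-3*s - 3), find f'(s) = 12*s - 3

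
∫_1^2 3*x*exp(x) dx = 3*exp(2)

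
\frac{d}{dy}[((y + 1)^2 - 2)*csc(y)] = (-y^2*cos(y)/sin(y) + 2*y - 2*y*cos(y)/sin(y) + 2 + cos(y)/sin(y))/sin(y)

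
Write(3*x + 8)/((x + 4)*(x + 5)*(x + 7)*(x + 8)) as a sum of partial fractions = 4/(3*(x + 8)) - 13/(6*(x + 7)) + 7/(6*(x + 5)) - 1/(3*(x + 4))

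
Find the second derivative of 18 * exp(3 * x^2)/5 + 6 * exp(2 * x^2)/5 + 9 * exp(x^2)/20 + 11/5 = 648*x^2*exp(3*x^2)/5 + 96*x^2*exp(2*x^2)/5 + 9*x^2*exp(x^2)/5 + 108*exp(3*x^2)/5 + 24*exp(2*x^2)/5 + 9*exp(x^2)/10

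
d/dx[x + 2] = 1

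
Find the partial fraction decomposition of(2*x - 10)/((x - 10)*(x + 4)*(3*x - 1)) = 84/(377*(3*x - 1)) - 9/(91*(x + 4)) + 5/(203*(x - 10))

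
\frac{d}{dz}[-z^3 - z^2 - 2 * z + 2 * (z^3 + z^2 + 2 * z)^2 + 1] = 12*z^5 + 20*z^4 + 40*z^3 + 21*z^2 + 14*z - 2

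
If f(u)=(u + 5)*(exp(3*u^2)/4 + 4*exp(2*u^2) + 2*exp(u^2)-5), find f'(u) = 3*u^2*exp(3*u^2)/2 + 16*u^2*exp(2*u^2) + 4*u^2*exp(u^2) + 15*u*exp(3*u^2)/2 + 80*u*exp(2*u^2) + 20*u*exp(u^2) + exp(3*u^2)/4 + 4*exp(2*u^2) + 2*exp(u^2) - 5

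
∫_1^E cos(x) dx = -sin(1) + sin(E)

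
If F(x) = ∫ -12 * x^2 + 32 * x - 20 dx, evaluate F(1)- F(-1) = -48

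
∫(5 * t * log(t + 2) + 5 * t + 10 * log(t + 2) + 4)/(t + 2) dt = (5*t + 4)*log(t + 2) + C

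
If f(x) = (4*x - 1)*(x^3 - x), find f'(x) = 16*x^3 - 3*x^2 - 8*x + 1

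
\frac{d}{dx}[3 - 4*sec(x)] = -4*tan(x)*sec(x)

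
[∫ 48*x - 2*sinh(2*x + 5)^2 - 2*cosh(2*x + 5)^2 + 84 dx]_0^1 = -sinh(14)/2 + 108 + sinh(10)/2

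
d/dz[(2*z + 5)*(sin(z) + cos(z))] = -2*z*sin(z) + 2*z*cos(z) - 3*sin(z) + 7*cos(z)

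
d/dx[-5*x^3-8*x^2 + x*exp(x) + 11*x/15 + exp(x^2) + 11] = -15*x^2 + x*exp(x) + 2*x*exp(x^2) - 16*x + exp(x) + 11/15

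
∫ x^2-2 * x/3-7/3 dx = x^3/3 - x^2/3 - 7*x/3 + C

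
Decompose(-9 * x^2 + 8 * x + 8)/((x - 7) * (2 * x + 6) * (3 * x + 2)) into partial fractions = 6/(161*(3*x + 2)) - 97/(140*(x + 3)) - 377/(460*(x - 7))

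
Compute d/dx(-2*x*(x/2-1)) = 2 - 2*x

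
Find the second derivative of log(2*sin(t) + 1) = -2*(sin(t) + 2)/(2*sin(t) + 1)^2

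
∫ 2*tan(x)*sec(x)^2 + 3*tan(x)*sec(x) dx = tan(x)^2 + 3/cos(x) + C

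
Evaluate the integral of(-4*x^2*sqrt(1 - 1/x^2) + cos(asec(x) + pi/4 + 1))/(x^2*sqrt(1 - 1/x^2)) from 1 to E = -4*E - sin(pi/4 + 1) + sin(pi/4 + 1 + asec(E)) + 4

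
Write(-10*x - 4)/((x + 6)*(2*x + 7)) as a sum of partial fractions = 62/(5*(2*x + 7)) - 56/(5*(x + 6))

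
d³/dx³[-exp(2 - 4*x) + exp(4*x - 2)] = 64*exp(2 - 4*x) + 64*exp(4*x - 2)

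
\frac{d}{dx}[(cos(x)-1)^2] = 2*sin(x) - sin(2*x)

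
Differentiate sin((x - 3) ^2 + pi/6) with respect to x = 2*(x - 3)*cos(x^2 - 6*x + pi/6 + 9)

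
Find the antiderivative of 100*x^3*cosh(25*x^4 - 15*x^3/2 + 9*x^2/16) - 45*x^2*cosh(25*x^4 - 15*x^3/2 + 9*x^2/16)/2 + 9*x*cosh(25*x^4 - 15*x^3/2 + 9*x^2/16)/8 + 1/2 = x/2 + sinh(x^2*(20*x - 3)^2/16) + C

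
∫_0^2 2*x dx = 4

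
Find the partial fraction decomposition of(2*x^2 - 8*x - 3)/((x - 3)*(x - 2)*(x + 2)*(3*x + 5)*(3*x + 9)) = 39/(56*(3*x + 5)) + 13/(120*(x + 3)) - 7/(20*(x + 2)) + 1/(60*(x - 2)) - 1/(140*(x - 3))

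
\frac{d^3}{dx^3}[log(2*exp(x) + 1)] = (-4*exp(2*x) + 2*exp(x))/(8*exp(3*x) + 12*exp(2*x) + 6*exp(x) + 1)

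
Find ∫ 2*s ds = s^2 + C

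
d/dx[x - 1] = 1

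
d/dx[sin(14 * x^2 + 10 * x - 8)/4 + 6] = (7*x + 5/2)*cos(2*(7*x^2 + 5*x - 4))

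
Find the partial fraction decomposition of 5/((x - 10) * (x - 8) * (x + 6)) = 5/(224*(x + 6)) - 5/(28*(x - 8)) + 5/(32*(x - 10))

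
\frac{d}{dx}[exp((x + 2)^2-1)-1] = 2*x*exp(x^2 + 4*x + 3) + 4*exp(x^2 + 4*x + 3)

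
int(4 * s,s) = 2*s^2 + C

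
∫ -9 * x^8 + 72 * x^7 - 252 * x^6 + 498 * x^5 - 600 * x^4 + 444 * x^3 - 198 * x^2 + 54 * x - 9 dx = -x^9 + 9*x^8 - 36*x^7 + 83*x^6 - 120*x^5 + 111*x^4 - 66*x^3 + 27*x^2 - 9*x + C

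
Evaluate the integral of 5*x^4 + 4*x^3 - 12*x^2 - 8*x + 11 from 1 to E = (-1 + E)^3*(1 + (2 + E)^2)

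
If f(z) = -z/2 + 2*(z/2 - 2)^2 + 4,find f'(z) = z - 9/2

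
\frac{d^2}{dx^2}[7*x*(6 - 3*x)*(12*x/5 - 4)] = 1848/5 - 1512*x/5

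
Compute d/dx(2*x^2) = 4*x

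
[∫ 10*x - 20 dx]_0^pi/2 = -20 + 5*(-2 + pi/2)^2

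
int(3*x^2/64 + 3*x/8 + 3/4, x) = x^3/64 + 3*x^2/16 + 3*x/4 + C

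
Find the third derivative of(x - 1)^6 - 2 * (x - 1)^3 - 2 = 120*x^3 - 360*x^2 + 360*x - 132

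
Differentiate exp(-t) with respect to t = -exp(-t)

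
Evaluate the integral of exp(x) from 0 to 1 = -1 + E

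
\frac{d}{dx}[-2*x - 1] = -2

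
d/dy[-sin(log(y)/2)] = -cos(log(y)/2)/(2*y)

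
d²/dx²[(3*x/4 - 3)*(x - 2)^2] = 9*x/2 - 12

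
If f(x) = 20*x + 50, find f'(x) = 20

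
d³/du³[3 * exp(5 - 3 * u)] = -81*exp(5 - 3*u)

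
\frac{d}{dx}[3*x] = 3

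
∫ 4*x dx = 2*x^2 + C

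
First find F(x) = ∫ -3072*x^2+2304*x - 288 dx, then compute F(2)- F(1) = -4000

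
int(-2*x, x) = -x^2 + C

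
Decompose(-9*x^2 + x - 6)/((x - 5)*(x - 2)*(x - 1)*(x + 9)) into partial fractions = 186/(385*(x + 9)) - 7/(20*(x - 1)) + 40/(33*(x - 2)) - 113/(84*(x - 5))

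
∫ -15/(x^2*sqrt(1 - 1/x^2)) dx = -15*asec(x) + C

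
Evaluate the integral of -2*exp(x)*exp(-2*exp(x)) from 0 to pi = -exp(-2) + exp(-2*exp(pi))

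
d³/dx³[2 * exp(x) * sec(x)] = 4*(sin(x)/cos(x) + 3*sin(x)/cos(x)^3 - 1 + 3/cos(x)^2)*exp(x)/cos(x)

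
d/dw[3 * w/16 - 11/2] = 3/16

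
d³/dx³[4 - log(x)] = -2/x^3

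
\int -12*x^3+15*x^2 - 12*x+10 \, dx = -3*x^4 + 5*x^3 - 6*x^2 + 10*x + C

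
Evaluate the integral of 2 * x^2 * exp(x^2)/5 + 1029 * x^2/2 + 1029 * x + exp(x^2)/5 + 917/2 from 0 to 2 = 2*exp(4)/5 + 4347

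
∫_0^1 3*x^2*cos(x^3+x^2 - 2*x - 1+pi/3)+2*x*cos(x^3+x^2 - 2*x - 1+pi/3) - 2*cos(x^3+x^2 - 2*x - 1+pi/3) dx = 0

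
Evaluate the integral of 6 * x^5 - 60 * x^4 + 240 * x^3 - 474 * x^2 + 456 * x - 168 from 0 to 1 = -49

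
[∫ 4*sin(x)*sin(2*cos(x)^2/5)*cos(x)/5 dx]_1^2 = -cos(2*cos(1)^2/5) + cos(2*cos(2)^2/5)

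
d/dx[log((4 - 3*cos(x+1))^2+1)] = (24*sin(x + 1) - 9*sin(2*x + 2))/(9*cos(x + 1)^2 - 24*cos(x + 1) + 17)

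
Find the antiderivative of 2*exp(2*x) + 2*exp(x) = (exp(x) + 1)^2 + C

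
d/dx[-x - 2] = -1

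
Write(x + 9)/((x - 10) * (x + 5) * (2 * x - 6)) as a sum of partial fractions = 1/(60*(x + 5)) - 3/(28*(x - 3)) + 19/(210*(x - 10))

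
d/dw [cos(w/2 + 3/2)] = -sin(w/2 + 3/2)/2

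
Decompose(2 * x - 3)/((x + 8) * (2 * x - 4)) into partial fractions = 19/(20*(x + 8)) + 1/(20*(x - 2))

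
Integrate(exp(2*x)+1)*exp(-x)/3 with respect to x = 2*sinh(x)/3 + C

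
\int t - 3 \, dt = t^2/2 - 3*t + C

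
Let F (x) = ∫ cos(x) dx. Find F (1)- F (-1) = 2*sin(1)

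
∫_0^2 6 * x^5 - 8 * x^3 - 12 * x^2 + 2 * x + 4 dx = 12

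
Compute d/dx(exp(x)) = exp(x)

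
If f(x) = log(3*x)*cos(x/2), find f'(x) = (-x*log(x)*sin(x/2) - x*log(3)*sin(x/2) + 2*cos(x/2))/(2*x)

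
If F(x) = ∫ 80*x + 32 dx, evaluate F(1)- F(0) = 72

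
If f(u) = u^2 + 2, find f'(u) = 2*u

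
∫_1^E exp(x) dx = -E + exp(E)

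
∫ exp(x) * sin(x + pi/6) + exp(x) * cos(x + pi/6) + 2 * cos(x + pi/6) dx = (exp(x) + 2)*sin(x + pi/6) + C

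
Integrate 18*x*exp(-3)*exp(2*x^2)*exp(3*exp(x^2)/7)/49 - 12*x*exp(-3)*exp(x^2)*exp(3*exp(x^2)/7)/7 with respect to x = 3*(exp(x^2) - 7)*exp(3*exp(x^2)/7 - 3)/7 + C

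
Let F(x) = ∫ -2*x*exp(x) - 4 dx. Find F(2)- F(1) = -2*exp(2) - 4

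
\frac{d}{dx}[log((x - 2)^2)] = 2/(x - 2)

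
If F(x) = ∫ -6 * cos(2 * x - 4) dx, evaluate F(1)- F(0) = -3*sin(4) + 3*sin(2)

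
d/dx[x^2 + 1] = 2*x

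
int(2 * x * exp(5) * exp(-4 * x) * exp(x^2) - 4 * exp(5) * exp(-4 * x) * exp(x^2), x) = exp((x - 2)^2 + 1) + C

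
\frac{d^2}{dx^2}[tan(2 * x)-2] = 8*sin(2*x)/cos(2*x)^3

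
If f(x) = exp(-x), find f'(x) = -exp(-x)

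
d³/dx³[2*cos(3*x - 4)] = 54*sin(3*x - 4)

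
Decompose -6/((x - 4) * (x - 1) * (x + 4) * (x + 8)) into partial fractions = 1/(72*(x + 8)) - 3/(80*(x + 4)) + 2/(45*(x - 1)) - 1/(48*(x - 4))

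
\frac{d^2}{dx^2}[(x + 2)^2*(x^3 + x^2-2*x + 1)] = 20*x^3 + 60*x^2 + 36*x - 6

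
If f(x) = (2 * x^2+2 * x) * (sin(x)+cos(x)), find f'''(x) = -2*sqrt(2)*x^2*cos(x + pi/4) - 10*x*sin(x) - 14*x*cos(x) - 18*sin(x) + 6*cos(x)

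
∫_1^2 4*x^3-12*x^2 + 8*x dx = -1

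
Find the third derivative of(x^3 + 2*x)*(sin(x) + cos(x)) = sqrt(2)*x*(-x^2*cos(x + pi/4) - 9*x*sin(x + pi/4) + 16*cos(x + pi/4))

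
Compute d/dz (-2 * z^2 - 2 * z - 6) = -4*z - 2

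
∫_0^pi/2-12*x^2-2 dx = -pi^3/2 - pi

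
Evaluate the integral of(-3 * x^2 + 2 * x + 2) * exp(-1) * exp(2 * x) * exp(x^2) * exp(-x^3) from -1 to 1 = E - exp(-1)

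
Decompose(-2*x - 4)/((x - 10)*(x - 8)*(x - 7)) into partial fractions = -6/(x - 7) + 10/(x - 8) - 4/(x - 10)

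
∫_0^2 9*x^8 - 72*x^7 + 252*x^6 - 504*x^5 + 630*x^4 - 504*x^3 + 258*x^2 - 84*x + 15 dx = 6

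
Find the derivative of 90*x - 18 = 90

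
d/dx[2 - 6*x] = -6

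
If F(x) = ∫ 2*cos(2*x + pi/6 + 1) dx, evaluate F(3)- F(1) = -sin(pi/6 + 3) + sin(pi/6 + 7)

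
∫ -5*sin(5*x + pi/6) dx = cos(5*x + pi/6) + C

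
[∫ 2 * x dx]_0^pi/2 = pi^2/4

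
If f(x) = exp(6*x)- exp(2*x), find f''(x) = 36*exp(6*x) - 4*exp(2*x)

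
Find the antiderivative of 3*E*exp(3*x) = exp(3*x + 1) + C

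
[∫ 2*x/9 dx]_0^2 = 4/9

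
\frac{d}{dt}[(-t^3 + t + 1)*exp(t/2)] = -t^3*exp(t/2)/2 - 3*t^2*exp(t/2) + t*exp(t/2)/2 + 3*exp(t/2)/2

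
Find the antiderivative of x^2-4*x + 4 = x^3/3 - 2*x^2 + 4*x + C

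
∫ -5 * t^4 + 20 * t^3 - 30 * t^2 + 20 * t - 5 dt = -t^5 + 5*t^4 - 10*t^3 + 10*t^2 - 5*t + C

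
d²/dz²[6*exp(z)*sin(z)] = 12*exp(z)*cos(z)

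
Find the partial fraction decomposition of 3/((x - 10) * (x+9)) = -3/(19*(x + 9)) + 3/(19*(x - 10))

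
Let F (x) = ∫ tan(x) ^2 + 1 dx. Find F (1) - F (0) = tan(1)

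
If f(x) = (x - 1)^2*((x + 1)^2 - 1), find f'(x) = 4*x^3 - 6*x + 2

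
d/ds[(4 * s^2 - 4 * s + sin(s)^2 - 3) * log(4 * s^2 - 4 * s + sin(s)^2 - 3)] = 8*s*log(4*s^2 - 4*s + sin(s)^2 - 3) + 8*s - 4*log(4*s^2 - 4*s + sin(s)^2 - 3) + log(4*s^2 - 4*s - cos(2*s)/2 - 5/2)*sin(2*s) + sin(2*s) - 4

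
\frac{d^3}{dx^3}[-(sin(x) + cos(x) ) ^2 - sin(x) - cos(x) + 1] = 8*cos(2*x) + sqrt(2)*cos(x + pi/4)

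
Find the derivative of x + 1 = 1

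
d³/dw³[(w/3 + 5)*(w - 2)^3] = 8*w + 18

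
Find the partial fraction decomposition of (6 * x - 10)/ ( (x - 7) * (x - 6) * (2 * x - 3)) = -4/(99*(2*x - 3)) - 26/(9*(x - 6)) + 32/(11*(x - 7))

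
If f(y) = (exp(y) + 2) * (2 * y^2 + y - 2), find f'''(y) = 2*y^2*exp(y) + 13*y*exp(y) + 13*exp(y)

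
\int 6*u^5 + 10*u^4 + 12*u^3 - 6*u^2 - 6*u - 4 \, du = u^6 + 2*u^5 + 3*u^4 - 2*u^3 - 3*u^2 - 4*u + C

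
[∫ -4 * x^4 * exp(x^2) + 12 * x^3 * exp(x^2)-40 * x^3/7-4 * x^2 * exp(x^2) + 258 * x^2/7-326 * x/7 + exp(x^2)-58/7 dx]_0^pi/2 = -18 + (-4 + 5*pi/14 + exp(pi^2/4))*(-pi^3/4 - 6 + pi/2 + 3*pi^2/2)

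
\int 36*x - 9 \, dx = 18*x^2 - 9*x + C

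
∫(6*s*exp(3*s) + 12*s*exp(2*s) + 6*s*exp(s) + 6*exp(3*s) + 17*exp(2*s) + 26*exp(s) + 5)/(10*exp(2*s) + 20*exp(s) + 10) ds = ((exp(s) + 1)*(6*s*exp(s) + 5*s + 120)/10 + exp(s))/(exp(s) + 1) + C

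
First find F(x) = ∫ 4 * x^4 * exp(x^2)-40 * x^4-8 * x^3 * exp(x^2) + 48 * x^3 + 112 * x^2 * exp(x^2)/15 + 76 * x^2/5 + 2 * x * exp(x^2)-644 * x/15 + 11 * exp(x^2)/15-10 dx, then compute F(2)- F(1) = -1604/15 - 56*E/15 + 97*exp(4)/15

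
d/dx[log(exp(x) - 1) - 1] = exp(x)/(exp(x) - 1)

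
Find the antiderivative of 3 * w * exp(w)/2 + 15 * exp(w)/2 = 3*(w + 4)*exp(w)/2 + C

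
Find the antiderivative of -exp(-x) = exp(-x) + C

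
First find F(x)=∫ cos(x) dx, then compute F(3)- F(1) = -sin(1) + sin(3)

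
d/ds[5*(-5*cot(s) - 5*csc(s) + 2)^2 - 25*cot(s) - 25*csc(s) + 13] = 125*(cos(s) + 1 - 2*cos(s)^2/sin(s) - 4*cos(s)/sin(s) - 2/sin(s))/sin(s)^2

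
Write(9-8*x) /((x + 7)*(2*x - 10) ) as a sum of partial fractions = -65/(24*(x + 7)) - 31/(24*(x - 5))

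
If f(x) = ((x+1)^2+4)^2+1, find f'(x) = 4*x^3 + 12*x^2 + 28*x + 20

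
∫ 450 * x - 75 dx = 225*x^2 - 75*x + C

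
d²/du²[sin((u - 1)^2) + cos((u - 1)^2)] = -4*sqrt(2)*u^2*sin(u^2 - 2*u + pi/4 + 1) + 8*sqrt(2)*u*sin(u^2 - 2*u + pi/4 + 1) - 6*sin(u^2 - 2*u + 1) - 2*cos(u^2 - 2*u + 1)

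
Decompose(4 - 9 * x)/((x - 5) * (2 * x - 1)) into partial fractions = 1/(9*(2*x - 1)) - 41/(9*(x - 5))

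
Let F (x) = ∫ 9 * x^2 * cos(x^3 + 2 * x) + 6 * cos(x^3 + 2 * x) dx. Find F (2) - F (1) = 3*sin(12) - 3*sin(3)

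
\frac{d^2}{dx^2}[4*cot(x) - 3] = 8*cos(x)/sin(x)^3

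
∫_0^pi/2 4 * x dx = pi^2/2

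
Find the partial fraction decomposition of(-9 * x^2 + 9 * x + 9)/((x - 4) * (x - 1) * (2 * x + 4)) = -5/(4*(x + 2)) - 1/(2*(x - 1)) - 11/(4*(x - 4))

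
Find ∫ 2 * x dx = x^2 + C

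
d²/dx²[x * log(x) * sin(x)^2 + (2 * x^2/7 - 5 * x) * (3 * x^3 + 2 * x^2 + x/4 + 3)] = (240*x^4 - 2424*x^3 + 28*x^2*log(x)*cos(2*x) - 834*x^2 + 28*x*log(x)*sin(2*x) + 28*x*sin(2*x) - 11*x - 7*cos(2*x) + 7)/(14*x)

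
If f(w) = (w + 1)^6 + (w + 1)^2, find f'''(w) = 120*w^3 + 360*w^2 + 360*w + 120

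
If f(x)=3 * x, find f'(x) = 3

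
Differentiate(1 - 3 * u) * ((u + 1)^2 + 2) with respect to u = -9*u^2 - 10*u - 7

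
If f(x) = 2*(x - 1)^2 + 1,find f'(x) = 4*x - 4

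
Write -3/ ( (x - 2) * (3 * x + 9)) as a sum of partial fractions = 1/(5*(x + 3)) - 1/(5*(x - 2))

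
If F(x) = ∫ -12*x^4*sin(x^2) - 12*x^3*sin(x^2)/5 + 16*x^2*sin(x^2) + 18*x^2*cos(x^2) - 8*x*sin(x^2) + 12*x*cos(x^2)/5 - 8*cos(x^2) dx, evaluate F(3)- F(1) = 764*cos(9)/5 - 16*cos(1)/5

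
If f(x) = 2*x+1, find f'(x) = 2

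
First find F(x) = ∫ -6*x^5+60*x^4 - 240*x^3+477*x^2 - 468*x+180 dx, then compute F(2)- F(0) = 56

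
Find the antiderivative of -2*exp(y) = -2*exp(y) + C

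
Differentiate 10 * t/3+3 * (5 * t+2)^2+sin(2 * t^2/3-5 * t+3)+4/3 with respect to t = 4*t*cos(2*t^2/3 - 5*t + 3)/3 + 150*t - 5*cos(2*t^2/3 - 5*t + 3) + 190/3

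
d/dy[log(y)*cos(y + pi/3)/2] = (-y*log(y)*sin(y + pi/3) + cos(y + pi/3))/(2*y)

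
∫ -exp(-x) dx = exp(-x) + C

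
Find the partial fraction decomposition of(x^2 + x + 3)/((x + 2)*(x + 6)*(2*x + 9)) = -5/(2*x + 9) + 11/(4*(x + 6)) + 1/(4*(x + 2))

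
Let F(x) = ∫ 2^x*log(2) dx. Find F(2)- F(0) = 3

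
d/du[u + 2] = 1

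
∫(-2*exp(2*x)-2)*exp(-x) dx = -4*sinh(x) + C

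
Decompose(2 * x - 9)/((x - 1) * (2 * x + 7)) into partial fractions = 32/(9*(2*x + 7)) - 7/(9*(x - 1))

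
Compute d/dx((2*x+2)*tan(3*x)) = 6*x/cos(3*x)^2 + 2*tan(3*x) + 6/cos(3*x)^2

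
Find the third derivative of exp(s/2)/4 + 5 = exp(s/2)/32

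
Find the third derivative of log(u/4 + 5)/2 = 1/(u^3 + 60*u^2 + 1200*u + 8000)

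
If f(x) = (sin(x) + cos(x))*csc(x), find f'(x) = -1/sin(x)^2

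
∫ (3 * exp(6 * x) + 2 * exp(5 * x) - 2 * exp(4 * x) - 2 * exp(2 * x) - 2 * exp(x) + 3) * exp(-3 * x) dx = -4*sinh(x) + 2*sinh(3*x) + 2*cosh(2*x) + C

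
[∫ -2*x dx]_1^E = 1 - exp(2)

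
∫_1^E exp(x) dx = -E + exp(E)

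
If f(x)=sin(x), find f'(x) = cos(x)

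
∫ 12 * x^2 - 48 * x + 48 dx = 4*x^3 - 24*x^2 + 48*x + C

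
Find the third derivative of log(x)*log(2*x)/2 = (2*log(x) - 3 + log(2))/x^3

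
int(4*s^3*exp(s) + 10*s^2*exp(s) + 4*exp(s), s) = 2*s*(2*s^2 - s + 2)*exp(s) + C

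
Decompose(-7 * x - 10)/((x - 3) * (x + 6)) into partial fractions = -32/(9*(x + 6)) - 31/(9*(x - 3))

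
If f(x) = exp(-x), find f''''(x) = exp(-x)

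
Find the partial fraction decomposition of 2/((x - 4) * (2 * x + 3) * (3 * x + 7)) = 18/(95*(3*x + 7)) - 8/(55*(2*x + 3)) + 2/(209*(x - 4))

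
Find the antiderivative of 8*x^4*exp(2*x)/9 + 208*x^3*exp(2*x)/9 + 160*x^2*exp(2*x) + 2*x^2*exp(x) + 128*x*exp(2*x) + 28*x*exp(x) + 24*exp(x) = 2*x*(x + 12)*(2*x*(x + 12)*exp(x) + 9)*exp(x)/9 + C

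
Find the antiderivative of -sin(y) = cos(y) + C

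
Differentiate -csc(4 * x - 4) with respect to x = 4*cot(4*x - 4)*csc(4*x - 4)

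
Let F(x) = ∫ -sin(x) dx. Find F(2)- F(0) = -1 + cos(2)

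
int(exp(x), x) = exp(x) + C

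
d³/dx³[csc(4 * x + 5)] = -384*cot(4*x + 5)^3*csc(4*x + 5) - 320*cot(4*x + 5)*csc(4*x + 5)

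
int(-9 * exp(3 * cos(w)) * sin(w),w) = 3*exp(3*cos(w)) + C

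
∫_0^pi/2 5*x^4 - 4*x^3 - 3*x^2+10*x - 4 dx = -2 + (-pi^2/4 - 2 + pi)*(-pi^3/8 - pi^2/4 - 1 + pi/2)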